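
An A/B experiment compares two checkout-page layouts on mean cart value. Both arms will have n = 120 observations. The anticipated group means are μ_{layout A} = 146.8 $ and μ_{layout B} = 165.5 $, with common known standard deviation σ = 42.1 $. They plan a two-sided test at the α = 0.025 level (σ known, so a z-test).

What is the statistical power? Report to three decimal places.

Power ≈ 0.885

Standardized effect: d = |μ_{layout A} − μ_{layout B}| / σ = |146.8 − 165.5| / 42.1 = 0.4442
Noncentrality parameter: δ = d·√(n/2) = 0.4442 × √(120/2) = 3.4406
Critical value for a two-sided test at α = 0.025: z_{α/2} = 2.241.
Power = Φ(δ − 2.241) + Φ(−δ − 2.241) = Φ(1.199) + Φ(-5.682) = 0.8848 + 0.0000 = 0.8848.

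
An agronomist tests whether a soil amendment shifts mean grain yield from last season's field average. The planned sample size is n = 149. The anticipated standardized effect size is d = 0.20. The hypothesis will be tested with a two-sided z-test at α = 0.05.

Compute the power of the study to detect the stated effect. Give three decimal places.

Noncentrality parameter: δ = d·√n = 0.20 × √149 = 2.4413
Two-sided α = 0.05 → critical value z_{0.025} = 1.960.
Power = Φ(δ − 1.960) + Φ(−δ − 1.960) = Φ(0.481) + Φ(-4.401) = 0.6849 + 0.0000 = 0.6849.

Power ≈ 0.685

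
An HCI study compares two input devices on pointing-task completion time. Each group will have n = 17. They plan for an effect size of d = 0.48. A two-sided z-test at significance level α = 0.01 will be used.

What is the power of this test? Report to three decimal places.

Noncentrality parameter: δ = d·√(n/2) = 0.48 × √(17/2) = 1.3994
Critical value for a two-sided test at α = 0.01: z_{α/2} = 2.576.
Power = Φ(δ − 2.576) + Φ(−δ − 2.576) = Φ(-1.176) + Φ(-3.975) = 0.1197 + 0.0000 = 0.1198.

Power ≈ 0.120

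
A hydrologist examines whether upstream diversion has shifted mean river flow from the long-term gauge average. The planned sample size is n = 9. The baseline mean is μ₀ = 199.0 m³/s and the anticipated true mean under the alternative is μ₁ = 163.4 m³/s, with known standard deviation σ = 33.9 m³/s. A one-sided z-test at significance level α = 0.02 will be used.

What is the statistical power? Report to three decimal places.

Standardized effect: d = |μ₁ − μ₀| / σ = |163.4 − 199.0| / 33.9 = 1.0501
Noncentrality parameter: δ = d·√n = 1.0501 × √9 = 3.1504
Critical value for a one-sided test at α = 0.02: z_α = 2.054.
Power = P(Z > 2.054 − δ) = Φ(1.097) = 0.8636.

Power ≈ 0.864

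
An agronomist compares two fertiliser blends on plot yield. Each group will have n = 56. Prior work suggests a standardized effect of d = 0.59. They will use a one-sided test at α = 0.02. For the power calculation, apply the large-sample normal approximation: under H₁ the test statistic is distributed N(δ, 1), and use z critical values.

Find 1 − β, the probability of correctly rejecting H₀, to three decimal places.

Power ≈ 0.857

Noncentrality parameter: δ = d·√(n/2) = 0.59 × √(56/2) = 3.1220
Critical value for a one-sided test at α = 0.02: z_α = 2.054.
Power = P(Z > 2.054 − δ) = Φ(1.068) = 0.8573.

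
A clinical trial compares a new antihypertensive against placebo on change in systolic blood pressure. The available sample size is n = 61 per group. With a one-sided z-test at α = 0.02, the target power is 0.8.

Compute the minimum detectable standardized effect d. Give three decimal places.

d ≈ 0.524

Need Φ(δ − 2.054) = 0.8, so δ = 2.054 + 0.842 = 2.895.
δ = d·√(n/2) ⇒ d = δ/√(n/2) = 2.895/√(61/2) = 0.5243.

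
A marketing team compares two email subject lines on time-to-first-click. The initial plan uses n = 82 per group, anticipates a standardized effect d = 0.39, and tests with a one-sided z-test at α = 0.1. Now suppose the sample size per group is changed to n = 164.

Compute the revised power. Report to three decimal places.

With n = 164 per group: δ = d·√(n/2) = 0.39 × √(164/2) = 3.5316. Critical value z_{0.1} = 1.282.
Revised power = P(Z > 1.282 − δ) = Φ(2.250) = 0.9878.

Power ≈ 0.988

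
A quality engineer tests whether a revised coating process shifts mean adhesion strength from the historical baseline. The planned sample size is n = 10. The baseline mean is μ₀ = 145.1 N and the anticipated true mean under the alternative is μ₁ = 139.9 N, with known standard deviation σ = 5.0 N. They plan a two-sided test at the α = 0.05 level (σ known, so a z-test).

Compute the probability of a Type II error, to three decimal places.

Standardized effect: d = |μ₁ − μ₀| / σ = |139.9 − 145.1| / 5.0 = 1.0400
Noncentrality parameter: δ = d·√n = 1.0400 × √10 = 3.2888
Two-sided α = 0.05 → critical value z_{0.025} = 1.960.
Power = Φ(δ − 1.960) + Φ(−δ − 1.960) = Φ(1.329) + Φ(-5.249) = 0.9080 + 0.0000 = 0.9080.
Type II error: β = 1 − power = 1 − 0.9080 = 0.0920.

β ≈ 0.092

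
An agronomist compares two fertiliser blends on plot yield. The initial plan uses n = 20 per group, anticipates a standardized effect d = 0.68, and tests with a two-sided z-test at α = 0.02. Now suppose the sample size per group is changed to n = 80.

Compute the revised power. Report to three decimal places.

Power ≈ 0.976

With n = 80 per group: δ = d·√(n/2) = 0.68 × √(80/2) = 4.3007. Critical value z_{0.01} = 2.326.
Revised power = Φ(δ − 2.326) + Φ(−δ − 2.326) = Φ(1.974) + Φ(-6.627) = 0.9758 + 0.0000 = 0.9758.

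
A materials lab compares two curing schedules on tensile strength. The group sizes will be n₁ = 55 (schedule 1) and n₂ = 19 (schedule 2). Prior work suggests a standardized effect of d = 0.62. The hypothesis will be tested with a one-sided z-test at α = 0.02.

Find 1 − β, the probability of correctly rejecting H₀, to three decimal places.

Power ≈ 0.609

Noncentrality parameter: λ = d / √(1/n₁ + 1/n₂) = 0.62 / √(1/55 + 1/19) = 2.3299
Critical value for a one-sided test at α = 0.02: z_α = 2.054.
Power = P(Z > 2.054 − λ) = Φ(0.276) = 0.6088.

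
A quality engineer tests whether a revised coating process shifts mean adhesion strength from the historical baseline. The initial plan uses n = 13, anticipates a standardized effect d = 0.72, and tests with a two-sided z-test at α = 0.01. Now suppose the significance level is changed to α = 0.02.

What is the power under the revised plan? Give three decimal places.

δ = d·√n = 0.72 × √13 = 2.5960 (unchanged). New critical value: z_{0.01} = 2.326.
Revised power = Φ(δ − 2.326) + Φ(−δ − 2.326) = Φ(0.270) + Φ(-4.922) = 0.6063 + 0.0000 = 0.6063.

Power ≈ 0.606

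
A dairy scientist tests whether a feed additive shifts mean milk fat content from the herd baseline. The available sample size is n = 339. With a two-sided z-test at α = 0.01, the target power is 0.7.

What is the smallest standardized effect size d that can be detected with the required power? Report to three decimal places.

d ≈ 0.168

Need Φ(δ − 2.576) = 0.7, so δ = 2.576 + 0.524 = 3.100.
(The second rejection-region term Φ(−δ − z_{α/2}) is negligible and dropped.)
δ = d·√n ⇒ d = δ/√n = 3.100/√339 = 0.1684.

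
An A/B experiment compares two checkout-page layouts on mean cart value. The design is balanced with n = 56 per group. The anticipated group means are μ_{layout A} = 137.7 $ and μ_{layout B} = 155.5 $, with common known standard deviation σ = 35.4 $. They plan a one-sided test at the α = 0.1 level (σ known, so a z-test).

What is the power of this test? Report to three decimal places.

Standardized effect: d = |μ_{layout A} − μ_{layout B}| / σ = |137.7 − 155.5| / 35.4 = 0.5028
Noncentrality parameter: δ = d·√(n/2) = 0.5028 × √(56/2) = 2.6607
Critical value for a one-sided test at α = 0.1: z_α = 1.282.
Power = Φ(δ − 1.282) = Φ(1.379) = 0.9161.

Power ≈ 0.916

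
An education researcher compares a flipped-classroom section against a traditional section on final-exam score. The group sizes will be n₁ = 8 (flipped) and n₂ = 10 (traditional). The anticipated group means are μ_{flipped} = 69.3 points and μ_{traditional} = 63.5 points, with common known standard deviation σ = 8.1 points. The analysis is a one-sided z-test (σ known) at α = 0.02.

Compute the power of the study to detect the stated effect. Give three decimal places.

Standardized effect: d = |μ_{flipped} − μ_{traditional}| / σ = |69.3 − 63.5| / 8.1 = 0.7160
Noncentrality parameter: δ = d / √(1/n₁ + 1/n₂) = 0.7160 / √(1/8 + 1/10) = 1.5096
Critical value for a one-sided test at α = 0.02: z_α = 2.054.
Power = P(Z > 2.054 − δ) = Φ(-0.544) = 0.2932.

Power ≈ 0.293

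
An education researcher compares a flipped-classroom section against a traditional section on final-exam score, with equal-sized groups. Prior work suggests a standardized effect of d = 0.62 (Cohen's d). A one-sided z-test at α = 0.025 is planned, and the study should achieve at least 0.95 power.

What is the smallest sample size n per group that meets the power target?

Set Φ(δ − 1.960) = 0.95; then δ − 1.960 = Φ⁻¹(0.95) = 1.645, giving δ = 3.605.
δ = d·√(n/2) ⇒ n = 2(δ/d)² = 2 × (3.605 / 0.62)² = 67.61.
Round up to the next whole unit.

n = 68 per group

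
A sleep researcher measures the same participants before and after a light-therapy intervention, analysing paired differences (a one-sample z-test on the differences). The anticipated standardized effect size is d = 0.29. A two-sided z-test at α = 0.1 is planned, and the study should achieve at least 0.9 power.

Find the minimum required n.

n = 102

Set Φ(δ − 1.645) = 0.9; then δ − 1.645 = Φ⁻¹(0.9) = 1.282, giving δ = 2.926.
(Ignoring the negligible lower-tail rejection probability gives the usual closed-form inversion.)
δ = d·√n ⇒ n = (δ/d)² = (2.926 / 0.29)² = 101.83.
Rounding up, n = 102.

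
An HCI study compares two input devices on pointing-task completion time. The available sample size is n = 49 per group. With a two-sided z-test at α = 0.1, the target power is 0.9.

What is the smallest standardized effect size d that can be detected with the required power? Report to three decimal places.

d ≈ 0.591

Need Φ(δ − 1.645) = 0.9, so δ = 1.645 + 1.282 = 2.926.
(The second rejection-region term Φ(−δ − z_{α/2}) is negligible and dropped.)
δ = d·√(n/2) ⇒ d = δ/√(n/2) = 2.926/√(49/2) = 0.5912.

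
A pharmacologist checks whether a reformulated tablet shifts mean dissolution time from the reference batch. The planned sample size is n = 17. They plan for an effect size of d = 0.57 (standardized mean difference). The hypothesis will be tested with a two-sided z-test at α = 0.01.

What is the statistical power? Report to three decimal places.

Power ≈ 0.411

Noncentrality parameter: δ = d·√n = 0.57 × √17 = 2.3502
Two-sided α = 0.01 → critical value z_{0.005} = 2.576.
Power = Φ(δ − 2.576) + Φ(−δ − 2.576) = Φ(-0.226) + Φ(-4.926) = 0.4107 + 0.0000 = 0.4107.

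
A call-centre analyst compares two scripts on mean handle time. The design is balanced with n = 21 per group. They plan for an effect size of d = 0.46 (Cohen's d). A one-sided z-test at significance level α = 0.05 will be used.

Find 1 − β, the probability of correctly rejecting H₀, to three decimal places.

Power ≈ 0.439

Noncentrality parameter: λ = d·√(n/2) = 0.46 × √(21/2) = 1.4906
One-sided α = 0.05 → critical value z_{0.05} = 1.645.
Power = Φ(λ − 1.645) = Φ(-0.154) = 0.4387.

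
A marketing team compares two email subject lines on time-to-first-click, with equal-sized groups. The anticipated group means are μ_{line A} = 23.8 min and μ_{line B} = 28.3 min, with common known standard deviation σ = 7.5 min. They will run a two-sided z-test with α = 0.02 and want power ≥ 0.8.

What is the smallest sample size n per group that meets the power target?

n = 56 per group

Standardized effect: d = |μ_{line A} − μ_{line B}| / σ = |23.8 − 28.3| / 7.5 = 0.6000
Set Φ(δ − 2.326) = 0.8; then δ − 2.326 = Φ⁻¹(0.8) = 0.842, giving δ = 3.168.
(Ignoring the negligible lower-tail rejection probability gives the usual closed-form inversion.)
δ = d·√(n/2) ⇒ n = 2(δ/d)² = 2 × (3.168 / 0.6000)² = 55.76.
Round up to the next whole unit.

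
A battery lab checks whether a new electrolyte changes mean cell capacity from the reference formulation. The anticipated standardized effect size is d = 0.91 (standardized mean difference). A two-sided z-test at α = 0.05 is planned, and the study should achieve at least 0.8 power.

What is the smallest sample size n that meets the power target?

n = 10

For power 0.8 need Φ(δ − z_{0.025}) = 0.8, so δ = z_{0.025} + z_{0.20} = 1.960 + 0.842 = 2.802.
(The Φ(−δ − z_{α/2}) term is vanishingly small for δ > 0 and is dropped in the standard sample-size formula.)
δ = d·√n ⇒ n = (δ/d)² = (2.802 / 0.91)² = 9.48.
Rounding up, n = 10.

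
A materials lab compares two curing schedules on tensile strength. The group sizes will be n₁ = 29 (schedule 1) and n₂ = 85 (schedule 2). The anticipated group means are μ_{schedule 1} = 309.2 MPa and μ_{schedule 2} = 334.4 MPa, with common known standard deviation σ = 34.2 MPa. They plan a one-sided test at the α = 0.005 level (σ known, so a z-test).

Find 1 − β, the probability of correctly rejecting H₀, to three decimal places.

Standardized effect: d = |μ_{schedule 1} − μ_{schedule 2}| / σ = |309.2 − 334.4| / 34.2 = 0.7368
Noncentrality parameter: δ = d / √(1/n₁ + 1/n₂) = 0.7368 / √(1/29 + 1/85) = 3.4263
One-sided α = 0.005 → critical value z_{0.005} = 2.576.
Power = P(Z > 2.576 − δ) = Φ(0.851) = 0.8025.

Power ≈ 0.802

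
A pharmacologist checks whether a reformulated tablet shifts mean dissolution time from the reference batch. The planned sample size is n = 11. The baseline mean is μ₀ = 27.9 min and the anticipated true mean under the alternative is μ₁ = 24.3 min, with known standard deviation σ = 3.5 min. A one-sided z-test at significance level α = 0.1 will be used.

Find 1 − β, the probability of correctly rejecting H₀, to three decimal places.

Standardized effect: d = |μ₁ − μ₀| / σ = |24.3 − 27.9| / 3.5 = 1.0286
Noncentrality parameter: δ = d·√n = 1.0286 × √11 = 3.4114
Critical value for a one-sided test at α = 0.1: z_α = 1.282.
Power = P(Z > 1.282 − δ) = Φ(2.130) = 0.9834.

Power ≈ 0.983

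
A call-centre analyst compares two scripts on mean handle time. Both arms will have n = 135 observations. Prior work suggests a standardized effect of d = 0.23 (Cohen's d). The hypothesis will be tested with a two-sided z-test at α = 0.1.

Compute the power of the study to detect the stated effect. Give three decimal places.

Noncentrality parameter: λ = d·√(n/2) = 0.23 × √(135/2) = 1.8896
Critical value for a two-sided test at α = 0.1: z_{α/2} = 1.645.
Power = Φ(λ − 1.645) + Φ(−λ − 1.645) = Φ(0.245) + Φ(-3.534) = 0.5967 + 0.0002 = 0.5969.

Power ≈ 0.597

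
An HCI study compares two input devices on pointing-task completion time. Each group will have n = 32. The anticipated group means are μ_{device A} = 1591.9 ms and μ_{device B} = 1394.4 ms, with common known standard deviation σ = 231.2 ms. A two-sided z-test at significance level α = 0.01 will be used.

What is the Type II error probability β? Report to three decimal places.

Standardized effect: d = |μ_{device A} − μ_{device B}| / σ = |1591.9 − 1394.4| / 231.2 = 0.8542
Noncentrality parameter: δ = d·√(n/2) = 0.8542 × √(32/2) = 3.4170
Two-sided α = 0.01 → critical value z_{0.005} = 2.576.
Power = Φ(δ − 2.576) + Φ(−δ − 2.576) = Φ(0.841) + Φ(-5.993) = 0.7999 + 0.0000 = 0.7999.
Type II error: β = 1 − power = 1 − 0.7999 = 0.2001.

β ≈ 0.200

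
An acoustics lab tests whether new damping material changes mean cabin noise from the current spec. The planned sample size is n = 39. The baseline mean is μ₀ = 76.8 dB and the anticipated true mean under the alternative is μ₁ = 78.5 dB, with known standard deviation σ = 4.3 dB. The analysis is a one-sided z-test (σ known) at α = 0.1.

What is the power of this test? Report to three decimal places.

Power ≈ 0.882

Standardized effect: d = |μ₁ − μ₀| / σ = |78.5 − 76.8| / 4.3 = 0.3953
Noncentrality parameter: δ = d·√n = 0.3953 × √39 = 2.4690
One-sided α = 0.1 → critical value z_{0.1} = 1.282.
Power = Φ(δ − 1.282) = Φ(1.187) = 0.8825.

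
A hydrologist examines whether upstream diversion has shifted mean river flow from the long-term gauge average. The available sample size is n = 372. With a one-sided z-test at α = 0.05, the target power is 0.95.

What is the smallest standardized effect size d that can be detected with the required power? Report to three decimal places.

d ≈ 0.171

Need Φ(δ − 1.645) = 0.95, so δ = 1.645 + 1.645 = 3.290.
δ = d·√n ⇒ d = δ/√n = 3.290/√372 = 0.1706.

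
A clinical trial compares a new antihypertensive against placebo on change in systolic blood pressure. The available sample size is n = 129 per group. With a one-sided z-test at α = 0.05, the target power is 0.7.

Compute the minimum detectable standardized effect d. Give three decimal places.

d ≈ 0.270

Need Φ(δ − 1.645) = 0.7, so δ = 1.645 + 0.524 = 2.169.
δ = d·√(n/2) ⇒ d = δ/√(n/2) = 2.169/√(129/2) = 0.2701.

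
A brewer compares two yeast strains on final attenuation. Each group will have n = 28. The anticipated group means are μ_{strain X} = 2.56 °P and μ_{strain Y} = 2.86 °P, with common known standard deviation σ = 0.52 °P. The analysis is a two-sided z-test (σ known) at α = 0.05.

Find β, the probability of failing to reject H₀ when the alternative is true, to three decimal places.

Standardized effect: d = |μ_{strain X} − μ_{strain Y}| / σ = |2.56 − 2.86| / 0.52 = 0.5769
Noncentrality parameter: λ = d·√(n/2) = 0.5769 × √(28/2) = 2.1586
Critical value for a two-sided test at α = 0.05: z_{α/2} = 1.960.
Power = Φ(λ − 1.960) + Φ(−λ − 1.960) = Φ(0.199) + Φ(-4.119) = 0.5787 + 0.0000 = 0.5788.
Type II error: β = 1 − power = 1 − 0.5788 = 0.4212.

β ≈ 0.421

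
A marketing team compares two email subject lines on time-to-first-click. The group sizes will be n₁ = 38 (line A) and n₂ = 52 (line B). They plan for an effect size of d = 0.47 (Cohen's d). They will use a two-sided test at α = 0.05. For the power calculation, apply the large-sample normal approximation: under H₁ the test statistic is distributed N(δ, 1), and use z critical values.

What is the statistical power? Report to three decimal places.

Power ≈ 0.596

Noncentrality parameter: δ = d / √(1/n₁ + 1/n₂) = 0.47 / √(1/38 + 1/52) = 2.2023
Critical value for a two-sided test at α = 0.05: z_{α/2} = 1.960.
Power = Φ(δ − 1.960) + Φ(−δ − 1.960) = Φ(0.242) + Φ(-4.162) = 0.5957 + 0.0000 = 0.5957.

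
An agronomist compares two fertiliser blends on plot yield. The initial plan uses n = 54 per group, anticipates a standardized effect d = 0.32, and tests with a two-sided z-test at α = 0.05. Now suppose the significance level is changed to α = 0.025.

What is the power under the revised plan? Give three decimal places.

δ = d·√(n/2) = 0.32 × √(54/2) = 1.6628 (unchanged). New critical value: z_{0.0125} = 2.241.
Revised power = Φ(δ − 2.241) + Φ(−δ − 2.241) = Φ(-0.579) + Φ(-3.904) = 0.2814 + 0.0000 = 0.2815.

Power ≈ 0.281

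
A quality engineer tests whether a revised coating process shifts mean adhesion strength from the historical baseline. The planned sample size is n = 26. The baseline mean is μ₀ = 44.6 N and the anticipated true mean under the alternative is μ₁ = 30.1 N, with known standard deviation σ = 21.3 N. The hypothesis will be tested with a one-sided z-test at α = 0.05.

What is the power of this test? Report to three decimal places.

Standardized effect: d = |μ₁ − μ₀| / σ = |30.1 − 44.6| / 21.3 = 0.6808
Noncentrality parameter: λ = d·√n = 0.6808 × √26 = 3.4712
One-sided α = 0.05 → critical value z_{0.05} = 1.645.
Power = Φ(λ − 1.645) = Φ(1.826) = 0.9661.

Power ≈ 0.966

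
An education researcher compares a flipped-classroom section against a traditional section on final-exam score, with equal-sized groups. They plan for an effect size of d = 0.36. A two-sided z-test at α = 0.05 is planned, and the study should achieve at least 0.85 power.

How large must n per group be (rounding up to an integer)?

Set Φ(δ − 1.960) = 0.85; then δ − 1.960 = Φ⁻¹(0.85) = 1.036, giving δ = 2.996.
(Ignoring the negligible lower-tail rejection probability gives the usual closed-form inversion.)
δ = d·√(n/2) ⇒ n = 2(δ/d)² = 2 × (2.996 / 0.36)² = 138.56.
Rounding up, n = 139 per group.

n = 139 per group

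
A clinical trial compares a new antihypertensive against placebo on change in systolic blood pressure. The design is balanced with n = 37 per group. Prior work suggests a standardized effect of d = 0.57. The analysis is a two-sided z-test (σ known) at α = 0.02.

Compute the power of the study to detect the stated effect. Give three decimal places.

Noncentrality parameter: δ = d·√(n/2) = 0.57 × √(37/2) = 2.4517
Two-sided α = 0.02 → critical value z_{0.01} = 2.326.
Power = Φ(δ − 2.326) + Φ(−δ − 2.326) = Φ(0.125) + Φ(-4.778) = 0.5499 + 0.0000 = 0.5499.

Power ≈ 0.550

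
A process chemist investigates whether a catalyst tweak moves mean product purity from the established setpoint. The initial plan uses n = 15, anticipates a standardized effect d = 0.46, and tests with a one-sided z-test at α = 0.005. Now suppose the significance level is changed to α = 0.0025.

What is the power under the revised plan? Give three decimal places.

Power ≈ 0.153

δ = d·√n = 0.46 × √15 = 1.7816 (unchanged). New critical value: z_{0.0025} = 2.807.
Revised power = P(Z > 2.807 − δ) = Φ(-1.025) = 0.1526.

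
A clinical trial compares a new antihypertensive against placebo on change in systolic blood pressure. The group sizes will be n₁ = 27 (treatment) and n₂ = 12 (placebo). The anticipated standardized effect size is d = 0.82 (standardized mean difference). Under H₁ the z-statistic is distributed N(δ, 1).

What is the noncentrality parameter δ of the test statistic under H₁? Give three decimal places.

δ = d / √(1/n₁ + 1/n₂) = 0.82 / √(1/27 + 1/12) = 2.3635

δ ≈ 2.363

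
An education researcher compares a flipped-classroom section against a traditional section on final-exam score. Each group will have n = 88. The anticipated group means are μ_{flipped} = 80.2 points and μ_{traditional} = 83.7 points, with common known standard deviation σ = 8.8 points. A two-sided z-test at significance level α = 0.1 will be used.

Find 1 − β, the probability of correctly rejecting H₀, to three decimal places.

Standardized effect: d = |μ_{flipped} − μ_{traditional}| / σ = |80.2 − 83.7| / 8.8 = 0.3977
Noncentrality parameter: δ = d·√(n/2) = 0.3977 × √(88/2) = 2.6382
Critical value for a two-sided test at α = 0.1: z_{α/2} = 1.645.
Power = Φ(δ − 1.645) + Φ(−δ − 1.645) = Φ(0.993) + Φ(-4.283) = 0.8397 + 0.0000 = 0.8397.

Power ≈ 0.840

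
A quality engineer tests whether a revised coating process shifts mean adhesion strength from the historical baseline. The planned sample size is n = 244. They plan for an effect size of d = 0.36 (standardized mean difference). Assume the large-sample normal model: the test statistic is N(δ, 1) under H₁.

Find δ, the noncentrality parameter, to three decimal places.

δ = d·√n = 0.36 × √244 = 5.6234

δ ≈ 5.623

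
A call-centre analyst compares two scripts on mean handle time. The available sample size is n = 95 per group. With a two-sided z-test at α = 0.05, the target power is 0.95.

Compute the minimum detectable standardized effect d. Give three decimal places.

d ≈ 0.523

Required noncentrality: δ = z_{0.025} + z_{0.05} = 1.960 + 1.645 = 3.605.
(Lower-tail contribution to power is negligible for δ > 0.)
δ = d·√(n/2) ⇒ d = δ/√(n/2) = 3.605/√(95/2) = 0.5230.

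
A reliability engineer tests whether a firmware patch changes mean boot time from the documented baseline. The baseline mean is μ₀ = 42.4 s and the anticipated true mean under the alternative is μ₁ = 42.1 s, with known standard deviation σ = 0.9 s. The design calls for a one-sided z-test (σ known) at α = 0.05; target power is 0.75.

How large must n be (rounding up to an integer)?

Standardized effect: d = |μ₁ − μ₀| / σ = |42.1 − 42.4| / 0.9 = 0.3333
Set Φ(δ − 1.645) = 0.75; then δ − 1.645 = Φ⁻¹(0.75) = 0.674, giving δ = 2.319.
δ = d·√n ⇒ n = (δ/d)² = (2.319 / 0.3333)² = 48.41.
Rounding up, n = 49.

n = 49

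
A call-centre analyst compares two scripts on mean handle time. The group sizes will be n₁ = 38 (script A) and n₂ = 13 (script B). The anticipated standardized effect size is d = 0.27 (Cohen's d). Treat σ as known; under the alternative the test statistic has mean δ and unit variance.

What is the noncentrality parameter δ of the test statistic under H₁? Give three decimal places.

The noncentrality parameter scales effect size by the design's sample-size factor: δ = d / √(1/n₁ + 1/n₂) = 0.27 / √(1/38 + 1/13) = 0.8403

δ ≈ 0.840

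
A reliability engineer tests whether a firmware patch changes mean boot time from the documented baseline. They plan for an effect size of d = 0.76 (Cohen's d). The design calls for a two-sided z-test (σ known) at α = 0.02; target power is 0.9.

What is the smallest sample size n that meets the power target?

Set Φ(δ − 2.326) = 0.9; then δ − 2.326 = Φ⁻¹(0.9) = 1.282, giving δ = 3.608.
(Ignoring the negligible lower-tail rejection probability gives the usual closed-form inversion.)
δ = d·√n ⇒ n = (δ/d)² = (3.608 / 0.76)² = 22.54.
Round up to the next whole unit.

n = 23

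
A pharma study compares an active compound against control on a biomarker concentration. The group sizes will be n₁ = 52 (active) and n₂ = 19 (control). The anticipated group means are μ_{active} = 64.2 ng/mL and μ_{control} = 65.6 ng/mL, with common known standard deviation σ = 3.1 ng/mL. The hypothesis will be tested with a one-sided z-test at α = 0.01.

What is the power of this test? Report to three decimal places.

Power ≈ 0.261

Standardized effect: d = |μ_{active} − μ_{control}| / σ = |64.2 − 65.6| / 3.1 = 0.4516
Noncentrality parameter: δ = d / √(1/n₁ + 1/n₂) = 0.4516 / √(1/52 + 1/19) = 1.6847
Critical value for a one-sided test at α = 0.01: z_α = 2.326.
Power = Φ(δ − 2.326) = Φ(-0.642) = 0.2605.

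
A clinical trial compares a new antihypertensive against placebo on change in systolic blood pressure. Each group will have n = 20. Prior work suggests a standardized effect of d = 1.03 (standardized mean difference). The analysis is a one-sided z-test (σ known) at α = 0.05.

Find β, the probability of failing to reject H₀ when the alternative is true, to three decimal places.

Noncentrality parameter: δ = d·√(n/2) = 1.03 × √(20/2) = 3.2571
Critical value for a one-sided test at α = 0.05: z_α = 1.645.
Power = P(Z > 1.645 − δ) = Φ(1.612) = 0.9466.
Type II error: β = 1 − power = 1 − 0.9466 = 0.0534.

β ≈ 0.053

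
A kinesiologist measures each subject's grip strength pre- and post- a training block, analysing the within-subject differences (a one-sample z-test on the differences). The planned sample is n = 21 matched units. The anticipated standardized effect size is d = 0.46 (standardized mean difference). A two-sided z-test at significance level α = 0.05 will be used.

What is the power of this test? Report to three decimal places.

Power ≈ 0.559

Noncentrality parameter: δ = d·√n = 0.46 × √21 = 2.1080
Two-sided α = 0.05 → critical value z_{0.025} = 1.960.
Power = Φ(δ − 1.960) + Φ(−δ − 1.960) = Φ(0.148) + Φ(-4.068) = 0.5588 + 0.0000 = 0.5589.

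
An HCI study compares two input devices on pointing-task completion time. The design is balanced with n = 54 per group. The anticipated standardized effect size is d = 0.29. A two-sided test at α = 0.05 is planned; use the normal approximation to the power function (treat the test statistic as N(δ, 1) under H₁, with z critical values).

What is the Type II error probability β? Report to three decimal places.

Noncentrality parameter: δ = d·√(n/2) = 0.29 × √(54/2) = 1.5069
Critical value for a two-sided test at α = 0.05: z_{α/2} = 1.960.
Power = Φ(δ − 1.960) + Φ(−δ − 1.960) = Φ(-0.453) + Φ(-3.467) = 0.3252 + 0.0003 = 0.3255.
Type II error: β = 1 − power = 1 − 0.3255 = 0.6745.

β ≈ 0.674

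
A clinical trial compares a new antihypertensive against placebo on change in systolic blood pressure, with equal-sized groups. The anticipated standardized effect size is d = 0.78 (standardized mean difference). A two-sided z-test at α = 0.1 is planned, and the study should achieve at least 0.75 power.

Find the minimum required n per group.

Set Φ(δ − 1.645) = 0.75; then δ − 1.645 = Φ⁻¹(0.75) = 0.674, giving δ = 2.319.
(Ignoring the negligible lower-tail rejection probability gives the usual closed-form inversion.)
δ = d·√(n/2) ⇒ n = 2(δ/d)² = 2 × (2.319 / 0.78)² = 17.68.
Rounding up, n = 18 per group.

n = 18 per group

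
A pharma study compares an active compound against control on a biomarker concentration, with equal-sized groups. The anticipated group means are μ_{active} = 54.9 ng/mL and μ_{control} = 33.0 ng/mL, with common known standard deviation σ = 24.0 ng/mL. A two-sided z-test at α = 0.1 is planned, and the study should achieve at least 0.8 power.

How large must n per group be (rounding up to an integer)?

Standardized effect: d = |μ_{active} − μ_{control}| / σ = |54.9 − 33.0| / 24.0 = 0.9125
For power 0.8 need Φ(δ − z_{0.05}) = 0.8, so δ = z_{0.05} + z_{0.20} = 1.645 + 0.842 = 2.486.
(Ignoring the negligible lower-tail rejection probability gives the usual closed-form inversion.)
δ = d·√(n/2) ⇒ n = 2(δ/d)² = 2 × (2.486 / 0.9125)² = 14.85.
Rounding up, n = 15 per group.

n = 15 per group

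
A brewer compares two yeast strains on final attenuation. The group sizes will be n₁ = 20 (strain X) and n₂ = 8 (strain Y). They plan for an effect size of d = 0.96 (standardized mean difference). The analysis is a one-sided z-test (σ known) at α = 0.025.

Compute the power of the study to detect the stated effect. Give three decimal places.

Noncentrality parameter: δ = d / √(1/n₁ + 1/n₂) = 0.96 / √(1/20 + 1/8) = 2.2948
Critical value for a one-sided test at α = 0.025: z_α = 1.960.
Power = Φ(δ − 1.960) = Φ(0.335) = 0.6311.

Power ≈ 0.631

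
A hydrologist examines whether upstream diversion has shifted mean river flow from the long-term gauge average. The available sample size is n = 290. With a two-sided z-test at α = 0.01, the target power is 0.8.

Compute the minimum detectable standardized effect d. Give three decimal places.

d ≈ 0.201

Required noncentrality: δ = z_{0.005} + z_{0.20} = 2.576 + 0.842 = 3.417.
(Lower-tail contribution to power is negligible for δ > 0.)
δ = d·√n ⇒ d = δ/√n = 3.417/√290 = 0.2007.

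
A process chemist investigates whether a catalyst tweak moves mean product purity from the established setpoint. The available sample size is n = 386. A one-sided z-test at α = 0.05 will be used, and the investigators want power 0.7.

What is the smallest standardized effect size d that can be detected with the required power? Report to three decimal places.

Required noncentrality: δ = z_{0.05} + z_{0.30} = 1.645 + 0.524 = 2.169.
δ = d·√n ⇒ d = δ/√n = 2.169/√386 = 0.1104.

d ≈ 0.110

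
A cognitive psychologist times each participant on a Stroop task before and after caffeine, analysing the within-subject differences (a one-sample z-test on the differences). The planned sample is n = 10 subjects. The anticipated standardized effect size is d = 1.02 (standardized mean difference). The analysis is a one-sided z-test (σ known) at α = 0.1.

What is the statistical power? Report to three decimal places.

Power ≈ 0.974

Noncentrality parameter: δ = d·√n = 1.02 × √10 = 3.2255
One-sided α = 0.1 → critical value z_{0.1} = 1.282.
Power = P(Z > 1.282 − δ) = Φ(1.944) = 0.9741.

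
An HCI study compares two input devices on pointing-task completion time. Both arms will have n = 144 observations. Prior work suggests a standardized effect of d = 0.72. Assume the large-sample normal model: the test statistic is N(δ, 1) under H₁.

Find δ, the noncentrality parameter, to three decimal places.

δ = d·√(n/2) = 0.72 × √(144/2) = 6.1094

δ ≈ 6.109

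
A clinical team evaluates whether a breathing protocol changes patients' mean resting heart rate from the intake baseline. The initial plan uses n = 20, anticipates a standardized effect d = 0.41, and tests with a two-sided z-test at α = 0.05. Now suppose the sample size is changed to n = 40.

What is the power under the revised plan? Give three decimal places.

With n = 40: δ = d·√n = 0.41 × √40 = 2.5931. Critical value z_{0.025} = 1.960.
Revised power = Φ(δ − 1.960) + Φ(−δ − 1.960) = Φ(0.633) + Φ(-4.553) = 0.7367 + 0.0000 = 0.7367.

Power ≈ 0.737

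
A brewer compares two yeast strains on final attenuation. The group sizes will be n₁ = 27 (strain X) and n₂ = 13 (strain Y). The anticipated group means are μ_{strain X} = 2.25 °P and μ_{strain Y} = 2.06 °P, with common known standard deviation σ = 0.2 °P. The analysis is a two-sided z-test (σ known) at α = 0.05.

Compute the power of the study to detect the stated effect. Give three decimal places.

Power ≈ 0.803

Standardized effect: d = |μ_{strain X} − μ_{strain Y}| / σ = |2.25 − 2.06| / 0.2 = 0.9500
Noncentrality parameter: δ = d / √(1/n₁ + 1/n₂) = 0.9500 / √(1/27 + 1/13) = 2.8141
Two-sided α = 0.05 → critical value z_{0.025} = 1.960.
Power = Φ(δ − 1.960) + Φ(−δ − 1.960) = Φ(0.854) + Φ(-4.774) = 0.8035 + 0.0000 = 0.8035.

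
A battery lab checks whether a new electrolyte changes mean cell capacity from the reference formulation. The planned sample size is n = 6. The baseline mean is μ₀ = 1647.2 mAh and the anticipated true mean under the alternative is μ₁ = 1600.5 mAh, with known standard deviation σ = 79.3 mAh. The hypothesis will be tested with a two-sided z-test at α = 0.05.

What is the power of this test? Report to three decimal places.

Standardized effect: d = |μ₁ − μ₀| / σ = |1600.5 − 1647.2| / 79.3 = 0.5889
Noncentrality parameter: δ = d·√n = 0.5889 × √6 = 1.4425
Critical value for a two-sided test at α = 0.05: z_{α/2} = 1.960.
Power = Φ(δ − 1.960) + Φ(−δ − 1.960) = Φ(-0.517) + Φ(-3.402) = 0.3024 + 0.0003 = 0.3028.

Power ≈ 0.303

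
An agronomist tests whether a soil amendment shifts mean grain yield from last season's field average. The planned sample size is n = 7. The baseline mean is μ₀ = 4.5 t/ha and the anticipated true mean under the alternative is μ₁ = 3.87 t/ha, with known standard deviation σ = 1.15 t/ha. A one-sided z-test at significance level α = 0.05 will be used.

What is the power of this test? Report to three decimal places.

Standardized effect: d = |μ₁ − μ₀| / σ = |3.87 − 4.5| / 1.15 = 0.5478
Noncentrality parameter: δ = d·√n = 0.5478 × √7 = 1.4494
Critical value for a one-sided test at α = 0.05: z_α = 1.645.
Power = Φ(δ − 1.645) = Φ(-0.195) = 0.4225.

Power ≈ 0.423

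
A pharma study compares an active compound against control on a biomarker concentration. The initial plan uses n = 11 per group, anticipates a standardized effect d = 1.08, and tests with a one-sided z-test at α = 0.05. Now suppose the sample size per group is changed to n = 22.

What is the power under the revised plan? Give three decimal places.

With n = 22 per group: δ = d·√(n/2) = 1.08 × √(22/2) = 3.5820. Critical value z_{0.05} = 1.645.
Revised power = Φ(δ − 1.645) = Φ(1.937) = 0.9736.

Power ≈ 0.974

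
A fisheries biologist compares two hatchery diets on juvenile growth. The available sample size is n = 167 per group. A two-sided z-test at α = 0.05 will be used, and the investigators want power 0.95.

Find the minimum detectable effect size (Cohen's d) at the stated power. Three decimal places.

d ≈ 0.394

Required noncentrality: δ = z_{0.025} + z_{0.05} = 1.960 + 1.645 = 3.605.
(Lower-tail contribution to power is negligible for δ > 0.)
δ = d·√(n/2) ⇒ d = δ/√(n/2) = 3.605/√(167/2) = 0.3945.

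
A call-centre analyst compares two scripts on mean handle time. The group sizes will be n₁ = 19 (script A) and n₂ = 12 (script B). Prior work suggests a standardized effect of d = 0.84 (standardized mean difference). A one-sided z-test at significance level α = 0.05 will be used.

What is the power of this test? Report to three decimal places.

Noncentrality parameter: λ = d / √(1/n₁ + 1/n₂) = 0.84 / √(1/19 + 1/12) = 2.2781
Critical value for a one-sided test at α = 0.05: z_α = 1.645.
Power = P(Z > 1.645 − λ) = Φ(0.633) = 0.7367.

Power ≈ 0.737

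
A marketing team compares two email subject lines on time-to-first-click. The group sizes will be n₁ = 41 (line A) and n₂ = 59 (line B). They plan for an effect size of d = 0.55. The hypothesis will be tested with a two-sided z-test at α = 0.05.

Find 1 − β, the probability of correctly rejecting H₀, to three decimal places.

Noncentrality parameter: δ = d / √(1/n₁ + 1/n₂) = 0.55 / √(1/41 + 1/59) = 2.7051
Two-sided α = 0.05 → critical value z_{0.025} = 1.960.
Power = Φ(δ − 1.960) + Φ(−δ − 1.960) = Φ(0.745) + Φ(-4.665) = 0.7719 + 0.0000 = 0.7719.

Power ≈ 0.772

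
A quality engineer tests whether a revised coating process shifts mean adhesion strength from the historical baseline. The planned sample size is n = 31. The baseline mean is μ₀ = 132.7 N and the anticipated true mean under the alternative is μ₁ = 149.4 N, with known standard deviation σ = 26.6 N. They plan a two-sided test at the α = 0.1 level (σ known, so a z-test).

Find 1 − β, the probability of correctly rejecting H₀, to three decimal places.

Standardized effect: d = |μ₁ − μ₀| / σ = |149.4 − 132.7| / 26.6 = 0.6278
Noncentrality parameter: δ = d·√n = 0.6278 × √31 = 3.4956
Critical value for a two-sided test at α = 0.1: z_{α/2} = 1.645.
Power = Φ(δ − 1.645) + Φ(−δ − 1.645) = Φ(1.851) + Φ(-5.140) = 0.9679 + 0.0000 = 0.9679.

Power ≈ 0.968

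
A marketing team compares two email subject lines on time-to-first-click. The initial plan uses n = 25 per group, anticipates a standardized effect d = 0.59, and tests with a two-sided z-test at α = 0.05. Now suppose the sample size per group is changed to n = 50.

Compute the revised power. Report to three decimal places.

Power ≈ 0.839

With n = 50 per group: δ = d·√(n/2) = 0.59 × √(50/2) = 2.9500. Critical value z_{0.025} = 1.960.
Revised power = Φ(δ − 1.960) + Φ(−δ − 1.960) = Φ(0.990) + Φ(-4.910) = 0.8389 + 0.0000 = 0.8389.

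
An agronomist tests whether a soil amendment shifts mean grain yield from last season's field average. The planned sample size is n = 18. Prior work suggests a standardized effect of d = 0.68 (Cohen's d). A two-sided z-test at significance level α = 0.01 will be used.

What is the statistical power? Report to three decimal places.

Noncentrality parameter: δ = d·√n = 0.68 × √18 = 2.8850
Critical value for a two-sided test at α = 0.01: z_{α/2} = 2.576.
Power = Φ(δ − 2.576) + Φ(−δ − 2.576) = Φ(0.309) + Φ(-5.461) = 0.6214 + 0.0000 = 0.6214.

Power ≈ 0.621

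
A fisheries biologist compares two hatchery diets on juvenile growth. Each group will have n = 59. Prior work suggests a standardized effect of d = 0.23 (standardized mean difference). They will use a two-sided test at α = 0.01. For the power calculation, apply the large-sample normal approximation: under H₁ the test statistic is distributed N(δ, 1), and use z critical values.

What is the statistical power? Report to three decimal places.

Noncentrality parameter: δ = d·√(n/2) = 0.23 × √(59/2) = 1.2492
Critical value for a two-sided test at α = 0.01: z_{α/2} = 2.576.
Power = Φ(δ − 2.576) + Φ(−δ − 2.576) = Φ(-1.327) + Φ(-3.825) = 0.0923 + 0.0001 = 0.0924.

Power ≈ 0.092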